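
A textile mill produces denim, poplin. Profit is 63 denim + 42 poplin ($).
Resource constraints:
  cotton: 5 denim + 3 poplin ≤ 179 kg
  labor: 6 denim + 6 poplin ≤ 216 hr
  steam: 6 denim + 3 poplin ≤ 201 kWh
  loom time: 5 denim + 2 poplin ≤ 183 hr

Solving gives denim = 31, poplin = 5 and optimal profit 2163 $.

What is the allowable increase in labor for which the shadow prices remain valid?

54

Binding constraints: labor, steam. The basis is B = [[6,6],[6,3]] with det -18.
Per unit increase in labor, x* moves by d = (-0.1667, 0.3333).
The basis stays optimal until cotton becomes binding; allowable increase = 54 hr.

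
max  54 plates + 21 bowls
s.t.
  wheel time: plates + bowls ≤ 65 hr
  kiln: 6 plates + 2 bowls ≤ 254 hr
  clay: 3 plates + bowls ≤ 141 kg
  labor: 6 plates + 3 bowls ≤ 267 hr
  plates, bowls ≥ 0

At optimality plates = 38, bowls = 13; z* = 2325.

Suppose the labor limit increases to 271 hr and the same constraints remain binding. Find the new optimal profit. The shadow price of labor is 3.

2337

Δb = 4, so new z* = 2325 + (3)·(4) = 2325 + 12 = 2337.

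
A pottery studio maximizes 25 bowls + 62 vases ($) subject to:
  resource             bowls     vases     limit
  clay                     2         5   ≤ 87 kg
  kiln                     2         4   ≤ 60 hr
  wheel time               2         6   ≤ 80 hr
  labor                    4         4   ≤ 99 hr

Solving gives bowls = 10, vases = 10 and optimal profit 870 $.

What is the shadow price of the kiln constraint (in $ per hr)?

Binding: kiln and wheel time. Non-binding: clay (17 unused), labor (19 unused).
By complementary slackness, y = 0 for the non-binding constraints.
Dual feasibility on the basic columns requires 2·y_kiln + 2·y_wheel time = 25, 4·y_kiln + 6·y_wheel time = 62.
This yields shadow prices y_kiln = 6.5, y_wheel time = 6.
Shadow price of kiln = 6.5.

6.5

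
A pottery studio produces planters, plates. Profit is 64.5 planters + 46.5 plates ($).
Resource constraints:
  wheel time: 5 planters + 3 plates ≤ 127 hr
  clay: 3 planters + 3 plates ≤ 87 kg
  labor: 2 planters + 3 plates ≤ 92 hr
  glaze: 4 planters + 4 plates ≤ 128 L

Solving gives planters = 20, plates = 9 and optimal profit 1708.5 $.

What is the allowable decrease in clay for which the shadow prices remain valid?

Binding constraints: wheel time, clay. The basis is B = [[5,3],[3,3]] with det 6.
Per unit decrease in clay, x* moves by d = (0.5, -0.8333).
The basis stays optimal until plates reaches 0; allowable decrease = 10.8 kg.

10.8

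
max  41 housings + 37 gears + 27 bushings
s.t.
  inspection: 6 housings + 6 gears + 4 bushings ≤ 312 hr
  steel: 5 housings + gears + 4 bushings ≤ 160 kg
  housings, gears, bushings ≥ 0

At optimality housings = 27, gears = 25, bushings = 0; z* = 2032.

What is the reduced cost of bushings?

Both inspection and steel are binding at x*.
From A_Bᵀ y = c: 6·y_inspection + 5·y_steel = 41; 6·y_inspection + 1·y_steel = 37.
This yields shadow prices y_inspection = 6, y_steel = 1.
Reduced cost of bushings: c₃ − yᵀa₃ = 27 − (6·4 + 1·4) = 27 − 28 = -1.

-1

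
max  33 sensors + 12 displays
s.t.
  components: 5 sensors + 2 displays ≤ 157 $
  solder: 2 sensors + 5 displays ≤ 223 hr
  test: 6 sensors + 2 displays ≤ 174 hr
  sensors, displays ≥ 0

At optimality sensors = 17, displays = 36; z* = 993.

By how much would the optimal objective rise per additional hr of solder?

0

At the optimum: components uses 157 of 157 (binding); solder uses 214 of 223 (slack = 9); test uses 174 of 174 (binding).
By complementary slackness, y = 0 for the non-binding constraint.
Dual feasibility on the basic columns requires 5·y_components + 6·y_test = 33, 2·y_components + 2·y_test = 12.
→ y_components = 3 and y_test = 3.
Shadow price of solder = 0.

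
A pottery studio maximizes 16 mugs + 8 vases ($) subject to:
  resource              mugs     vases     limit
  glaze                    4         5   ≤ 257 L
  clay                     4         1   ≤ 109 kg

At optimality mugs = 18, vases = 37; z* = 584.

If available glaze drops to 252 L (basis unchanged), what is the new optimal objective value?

579

Check each constraint at x*: glaze 257/257 (tight); clay 109/109 (tight).
From A_Bᵀ y = c: 4·y_glaze + 4·y_clay = 16; 5·y_glaze + 1·y_clay = 8.
Solving: y_glaze = 1, y_clay = 3.
Δz = y_glaze·Δb = 1 × (-5) = -5, so new z* = 584 − 5 = 579.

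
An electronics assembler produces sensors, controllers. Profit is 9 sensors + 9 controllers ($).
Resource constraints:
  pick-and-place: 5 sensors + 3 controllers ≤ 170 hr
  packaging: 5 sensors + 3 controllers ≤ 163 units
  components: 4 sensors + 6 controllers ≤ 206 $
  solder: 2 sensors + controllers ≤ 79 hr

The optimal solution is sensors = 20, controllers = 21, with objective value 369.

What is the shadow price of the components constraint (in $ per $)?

Binding: packaging and components. Non-binding: pick-and-place (7 unused), solder (18 unused).
Since pick-and-place, solder are not tight, their duals are 0.
Dual feasibility on the basic columns requires 5·y_packaging + 4·y_components = 9, 3·y_packaging + 6·y_components = 9.
→ y_packaging = 1 and y_components = 1.
Shadow price of components = 1.

1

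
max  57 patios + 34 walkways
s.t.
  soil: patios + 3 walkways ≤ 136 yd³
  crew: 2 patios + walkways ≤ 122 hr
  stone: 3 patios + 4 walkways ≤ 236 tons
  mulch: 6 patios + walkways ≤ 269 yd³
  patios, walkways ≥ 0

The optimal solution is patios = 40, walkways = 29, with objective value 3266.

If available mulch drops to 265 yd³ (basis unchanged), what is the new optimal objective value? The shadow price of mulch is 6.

3242

Δb = -4, so new z* = 3266 + (6)·(-4) = 3266 − 24 = 3242.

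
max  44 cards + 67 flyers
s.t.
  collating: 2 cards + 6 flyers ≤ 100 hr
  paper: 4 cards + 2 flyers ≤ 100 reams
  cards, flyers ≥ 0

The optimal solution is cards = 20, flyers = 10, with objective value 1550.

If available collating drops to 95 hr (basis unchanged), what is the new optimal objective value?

1505

At the optimum: collating uses 100 of 100 (binding); paper uses 100 of 100 (binding).
The binding rows give the dual system: 2·y_collating + 4·y_paper = 44 and 6·y_collating + 2·y_paper = 67.
This yields shadow prices y_collating = 9, y_paper = 6.5.
Δz = y_collating·Δb = 9 × (-5) = -45, so new z* = 1550 − 45 = 1505.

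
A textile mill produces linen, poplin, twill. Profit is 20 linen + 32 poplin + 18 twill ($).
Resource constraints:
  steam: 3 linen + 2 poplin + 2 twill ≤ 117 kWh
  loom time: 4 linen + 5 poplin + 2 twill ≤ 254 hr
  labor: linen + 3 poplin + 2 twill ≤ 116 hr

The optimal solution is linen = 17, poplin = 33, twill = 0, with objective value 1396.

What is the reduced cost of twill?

Check each constraint at x*: steam 117/117 (tight); loom time 233/254 (slack 21); labor 116/116 (tight).
Slack constraints have shadow price 0 (complementary slackness).
From A_Bᵀ y = c: 3·y_steam + 1·y_labor = 20; 2·y_steam + 3·y_labor = 32.
This yields shadow prices y_steam = 4, y_labor = 8.
Reduced cost of twill: c₃ − yᵀa₃ = 18 − (4·2 + 8·2) = 18 − 24 = -6.

-6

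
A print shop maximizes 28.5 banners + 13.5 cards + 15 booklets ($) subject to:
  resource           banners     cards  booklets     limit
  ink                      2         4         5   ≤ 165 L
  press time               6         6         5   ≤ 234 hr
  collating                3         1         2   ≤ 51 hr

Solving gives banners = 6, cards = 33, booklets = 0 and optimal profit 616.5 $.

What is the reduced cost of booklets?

-5

At the optimum: ink uses 144 of 165 (slack = 21); press time uses 234 of 234 (binding); collating uses 51 of 51 (binding).
Since ink is not tight, its dual is 0.
From A_Bᵀ y = c: 6·y_press time + 3·y_collating = 28.5; 6·y_press time + 1·y_collating = 13.5.
→ y_press time = 1 and y_collating = 7.5.
Reduced cost of booklets: c₃ − yᵀa₃ = 15 − (1·5 + 7.5·2) = 15 − 20 = -5.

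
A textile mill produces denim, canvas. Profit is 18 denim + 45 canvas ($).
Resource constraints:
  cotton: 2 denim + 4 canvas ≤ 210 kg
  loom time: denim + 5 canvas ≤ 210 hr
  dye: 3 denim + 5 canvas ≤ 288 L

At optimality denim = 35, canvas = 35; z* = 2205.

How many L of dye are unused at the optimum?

8

dye used = 3·35 + 5·35 = 280; slack = 288 − 280 = 8.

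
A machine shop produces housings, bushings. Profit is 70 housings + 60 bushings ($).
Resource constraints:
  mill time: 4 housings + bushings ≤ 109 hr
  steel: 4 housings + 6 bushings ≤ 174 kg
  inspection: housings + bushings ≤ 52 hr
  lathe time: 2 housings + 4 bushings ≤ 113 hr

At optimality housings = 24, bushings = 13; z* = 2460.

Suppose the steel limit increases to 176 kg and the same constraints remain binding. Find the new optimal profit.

Binding: mill time and steel. Non-binding: inspection (15 unused), lathe time (13 unused).
Slack constraints have shadow price 0 (complementary slackness).
From A_Bᵀ y = c: 4·y_mill time + 4·y_steel = 70; 1·y_mill time + 6·y_steel = 60.
This yields shadow prices y_mill time = 9, y_steel = 8.5.
Δz = y_steel·Δb = 8.5 × (2) = 17, so new z* = 2460 + 17 = 2477.

2477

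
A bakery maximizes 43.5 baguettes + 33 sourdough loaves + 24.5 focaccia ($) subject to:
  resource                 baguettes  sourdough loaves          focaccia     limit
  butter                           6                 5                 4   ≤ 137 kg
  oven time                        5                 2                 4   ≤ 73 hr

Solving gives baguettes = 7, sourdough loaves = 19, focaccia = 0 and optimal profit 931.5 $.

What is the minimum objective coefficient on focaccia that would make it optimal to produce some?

At the optimum: butter uses 137 of 137 (binding); oven time uses 73 of 73 (binding).
The binding rows give the dual system: 6·y_butter + 5·y_oven time = 43.5 and 5·y_butter + 2·y_oven time = 33.
→ y_butter = 6 and y_oven time = 1.5.
focaccia enters the basis when its profit ≥ yᵀa₃ = 6·4 + 1.5·4 = 30.

30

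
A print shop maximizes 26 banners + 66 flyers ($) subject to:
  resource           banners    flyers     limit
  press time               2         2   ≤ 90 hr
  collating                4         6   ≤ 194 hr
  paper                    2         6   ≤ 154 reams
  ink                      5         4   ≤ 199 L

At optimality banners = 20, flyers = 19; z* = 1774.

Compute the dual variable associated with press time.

Check each constraint at x*: press time 78/90 (slack 12); collating 194/194 (tight); paper 154/154 (tight); ink 176/199 (slack 23).
Slack constraints have shadow price 0 (complementary slackness).
Dual feasibility on the basic columns requires 4·y_collating + 2·y_paper = 26, 6·y_collating + 6·y_paper = 66.
This yields shadow prices y_collating = 2, y_paper = 9.
Shadow price of press time = 0.

0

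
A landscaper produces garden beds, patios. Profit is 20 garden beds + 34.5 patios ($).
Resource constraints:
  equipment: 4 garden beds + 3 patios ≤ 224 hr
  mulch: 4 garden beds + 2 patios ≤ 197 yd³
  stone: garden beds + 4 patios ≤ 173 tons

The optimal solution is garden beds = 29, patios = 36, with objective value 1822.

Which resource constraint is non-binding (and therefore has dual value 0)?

mulch

equipment: 224/224 (binding)
mulch: 188/197 (slack 9)
stone: 173/173 (binding)
By complementary slackness, a constraint with positive slack has shadow price 0 → mulch.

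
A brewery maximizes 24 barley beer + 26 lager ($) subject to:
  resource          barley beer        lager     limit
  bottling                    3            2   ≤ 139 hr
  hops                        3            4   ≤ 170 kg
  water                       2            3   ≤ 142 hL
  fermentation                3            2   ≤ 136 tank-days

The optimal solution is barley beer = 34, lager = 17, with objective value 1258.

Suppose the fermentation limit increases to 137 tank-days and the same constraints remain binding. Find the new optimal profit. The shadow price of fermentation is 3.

1261

Δb = 1, so new z* = 1258 + (3)·(1) = 1258 + 3 = 1261.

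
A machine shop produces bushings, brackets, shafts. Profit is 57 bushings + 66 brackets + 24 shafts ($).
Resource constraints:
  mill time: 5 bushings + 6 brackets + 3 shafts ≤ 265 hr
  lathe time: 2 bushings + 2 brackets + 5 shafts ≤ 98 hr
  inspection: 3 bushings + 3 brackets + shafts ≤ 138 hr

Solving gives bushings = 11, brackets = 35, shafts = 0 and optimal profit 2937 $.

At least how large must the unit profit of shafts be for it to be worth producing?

31

Binding: mill time and inspection. Non-binding: lathe time (6 unused).
Since lathe time is not tight, its dual is 0.
From A_Bᵀ y = c: 5·y_mill time + 3·y_inspection = 57; 6·y_mill time + 3·y_inspection = 66.
This yields shadow prices y_mill time = 9, y_inspection = 4.
shafts enters the basis when its profit ≥ yᵀa₃ = 9·3 + 4·1 = 31.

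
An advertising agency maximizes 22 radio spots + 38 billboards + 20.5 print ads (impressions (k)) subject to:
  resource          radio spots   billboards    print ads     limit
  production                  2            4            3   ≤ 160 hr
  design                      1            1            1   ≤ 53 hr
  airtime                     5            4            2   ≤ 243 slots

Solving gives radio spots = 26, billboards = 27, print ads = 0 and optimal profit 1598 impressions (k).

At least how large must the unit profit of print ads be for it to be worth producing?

30

Binding: production and design. Non-binding: airtime (5 unused).
Slack constraints have shadow price 0 (complementary slackness).
From A_Bᵀ y = c: 2·y_production + 1·y_design = 22; 4·y_production + 1·y_design = 38.
→ y_production = 8 and y_design = 6.
print ads enters the basis when its profit ≥ yᵀa₃ = 8·3 + 6·1 = 30.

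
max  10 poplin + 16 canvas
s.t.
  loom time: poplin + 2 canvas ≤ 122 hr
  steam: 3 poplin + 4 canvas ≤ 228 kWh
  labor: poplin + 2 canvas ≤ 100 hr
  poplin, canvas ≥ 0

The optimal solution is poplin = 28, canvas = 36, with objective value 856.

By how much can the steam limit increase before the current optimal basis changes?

72

Binding constraints: steam, labor. The basis is B = [[3,4],[1,2]] with det 2.
Per unit increase in steam, x* moves by d = (1, -0.5).
The basis stays optimal until canvas reaches 0; allowable increase = 72 kWh.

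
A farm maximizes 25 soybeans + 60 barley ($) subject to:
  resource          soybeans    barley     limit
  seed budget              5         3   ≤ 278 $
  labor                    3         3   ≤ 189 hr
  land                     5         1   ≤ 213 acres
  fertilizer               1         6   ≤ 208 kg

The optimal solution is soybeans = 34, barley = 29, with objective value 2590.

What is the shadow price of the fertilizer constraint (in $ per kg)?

7

At the optimum: seed budget uses 257 of 278 (slack = 21); labor uses 189 of 189 (binding); land uses 199 of 213 (slack = 14); fertilizer uses 208 of 208 (binding).
Slack constraints have shadow price 0 (complementary slackness).
Dual feasibility on the basic columns requires 3·y_labor + 1·y_fertilizer = 25, 3·y_labor + 6·y_fertilizer = 60.
Solving: y_labor = 6, y_fertilizer = 7.
Shadow price of fertilizer = 7.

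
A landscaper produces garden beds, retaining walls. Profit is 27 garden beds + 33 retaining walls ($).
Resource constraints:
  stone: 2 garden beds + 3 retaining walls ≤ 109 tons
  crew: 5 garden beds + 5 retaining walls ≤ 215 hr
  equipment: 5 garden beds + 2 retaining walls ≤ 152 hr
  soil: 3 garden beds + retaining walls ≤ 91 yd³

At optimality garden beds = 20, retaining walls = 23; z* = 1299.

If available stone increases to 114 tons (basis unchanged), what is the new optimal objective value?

Check each constraint at x*: stone 109/109 (tight); crew 215/215 (tight); equipment 146/152 (slack 6); soil 83/91 (slack 8).
By complementary slackness, y = 0 for the non-binding constraints.
Dual feasibility on the basic columns requires 2·y_stone + 5·y_crew = 27, 3·y_stone + 5·y_crew = 33.
Solving: y_stone = 6, y_crew = 3.
Δz = y_stone·Δb = 6 × (5) = 30, so new z* = 1299 + 30 = 1329.

1329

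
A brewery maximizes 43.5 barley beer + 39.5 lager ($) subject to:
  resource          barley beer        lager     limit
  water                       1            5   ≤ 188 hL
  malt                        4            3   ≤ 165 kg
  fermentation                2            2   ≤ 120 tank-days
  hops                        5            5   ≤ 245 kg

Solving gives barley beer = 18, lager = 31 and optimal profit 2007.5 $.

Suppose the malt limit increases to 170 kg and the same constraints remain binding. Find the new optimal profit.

2027.5

At the optimum: water uses 173 of 188 (slack = 15); malt uses 165 of 165 (binding); fermentation uses 98 of 120 (slack = 22); hops uses 245 of 245 (binding).
By complementary slackness, y = 0 for the non-binding constraints.
The binding rows give the dual system: 4·y_malt + 5·y_hops = 43.5 and 3·y_malt + 5·y_hops = 39.5.
→ y_malt = 4 and y_hops = 5.5.
Δz = y_malt·Δb = 4 × (5) = 20, so new z* = 2007.5 + 20 = 2027.5.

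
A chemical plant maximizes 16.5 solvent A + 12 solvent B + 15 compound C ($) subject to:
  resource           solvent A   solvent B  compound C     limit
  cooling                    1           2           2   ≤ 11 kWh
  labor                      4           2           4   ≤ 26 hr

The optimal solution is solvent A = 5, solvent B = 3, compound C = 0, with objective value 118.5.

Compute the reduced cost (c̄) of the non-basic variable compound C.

Both cooling and labor are binding at x*.
Dual feasibility on the basic columns requires 1·y_cooling + 4·y_labor = 16.5, 2·y_cooling + 2·y_labor = 12.
→ y_cooling = 2.5 and y_labor = 3.5.
Reduced cost of compound C: c₃ − yᵀa₃ = 15 − (2.5·2 + 3.5·4) = 15 − 19 = -4.

-4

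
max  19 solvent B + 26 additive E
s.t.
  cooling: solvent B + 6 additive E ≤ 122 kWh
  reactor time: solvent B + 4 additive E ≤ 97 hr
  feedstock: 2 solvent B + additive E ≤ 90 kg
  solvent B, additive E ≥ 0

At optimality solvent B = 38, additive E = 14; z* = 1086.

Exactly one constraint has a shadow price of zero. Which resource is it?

reactor time

cooling: 122/122 (binding)
reactor time: 94/97 (slack 3)
feedstock: 90/90 (binding)
By complementary slackness, a constraint with positive slack has shadow price 0 → reactor time.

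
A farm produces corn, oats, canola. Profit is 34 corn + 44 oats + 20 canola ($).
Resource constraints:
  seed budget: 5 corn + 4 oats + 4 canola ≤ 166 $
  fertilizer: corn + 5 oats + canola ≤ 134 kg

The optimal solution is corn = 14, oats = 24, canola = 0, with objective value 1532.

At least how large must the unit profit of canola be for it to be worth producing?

Check each constraint at x*: seed budget 166/166 (tight); fertilizer 134/134 (tight).
From A_Bᵀ y = c: 5·y_seed budget + 1·y_fertilizer = 34; 4·y_seed budget + 5·y_fertilizer = 44.
→ y_seed budget = 6 and y_fertilizer = 4.
canola enters the basis when its profit ≥ yᵀa₃ = 6·4 + 4·1 = 28.

28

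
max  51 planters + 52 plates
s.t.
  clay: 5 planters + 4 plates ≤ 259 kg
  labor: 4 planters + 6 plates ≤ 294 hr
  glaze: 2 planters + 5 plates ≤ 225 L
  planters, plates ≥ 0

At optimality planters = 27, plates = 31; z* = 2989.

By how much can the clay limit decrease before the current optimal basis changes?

Binding constraints: clay, labor. The basis is B = [[5,4],[4,6]] with det 14.
Per unit decrease in clay, x* moves by d = (-0.4286, 0.2857).
The basis stays optimal until glaze becomes binding; allowable decrease = 28 kg.

28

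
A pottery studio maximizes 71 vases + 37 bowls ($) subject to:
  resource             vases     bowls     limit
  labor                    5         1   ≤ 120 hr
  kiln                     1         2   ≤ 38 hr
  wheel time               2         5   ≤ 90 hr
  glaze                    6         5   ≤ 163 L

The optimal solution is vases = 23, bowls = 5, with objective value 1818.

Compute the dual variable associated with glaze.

6

Check each constraint at x*: labor 120/120 (tight); kiln 33/38 (slack 5); wheel time 71/90 (slack 19); glaze 163/163 (tight).
Since kiln, wheel time are not tight, their duals are 0.
Dual feasibility on the basic columns requires 5·y_labor + 6·y_glaze = 71, 1·y_labor + 5·y_glaze = 37.
→ y_labor = 7 and y_glaze = 6.
Shadow price of glaze = 6.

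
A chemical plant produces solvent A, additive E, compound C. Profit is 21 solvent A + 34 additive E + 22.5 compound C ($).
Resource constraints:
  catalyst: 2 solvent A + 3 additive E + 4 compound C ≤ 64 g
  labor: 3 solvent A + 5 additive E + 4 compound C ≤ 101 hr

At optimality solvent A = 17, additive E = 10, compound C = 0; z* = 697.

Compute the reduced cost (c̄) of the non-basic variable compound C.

Check each constraint at x*: catalyst 64/64 (tight); labor 101/101 (tight).
Dual feasibility on the basic columns requires 2·y_catalyst + 3·y_labor = 21, 3·y_catalyst + 5·y_labor = 34.
Solving: y_catalyst = 3, y_labor = 5.
Reduced cost of compound C: c₃ − yᵀa₃ = 22.5 − (3·4 + 5·4) = 22.5 − 32 = -9.5.

-9.5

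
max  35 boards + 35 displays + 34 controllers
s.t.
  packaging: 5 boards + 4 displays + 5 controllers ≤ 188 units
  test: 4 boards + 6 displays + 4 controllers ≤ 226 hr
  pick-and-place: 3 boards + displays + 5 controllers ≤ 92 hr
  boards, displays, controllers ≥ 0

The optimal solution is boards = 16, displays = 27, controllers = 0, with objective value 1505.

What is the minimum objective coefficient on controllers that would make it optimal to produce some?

35

At the optimum: packaging uses 188 of 188 (binding); test uses 226 of 226 (binding); pick-and-place uses 75 of 92 (slack = 17).
By complementary slackness, y = 0 for the non-binding constraint.
The binding rows give the dual system: 5·y_packaging + 4·y_test = 35 and 4·y_packaging + 6·y_test = 35.
Solving: y_packaging = 5, y_test = 2.5.
controllers enters the basis when its profit ≥ yᵀa₃ = 5·5 + 2.5·4 = 35.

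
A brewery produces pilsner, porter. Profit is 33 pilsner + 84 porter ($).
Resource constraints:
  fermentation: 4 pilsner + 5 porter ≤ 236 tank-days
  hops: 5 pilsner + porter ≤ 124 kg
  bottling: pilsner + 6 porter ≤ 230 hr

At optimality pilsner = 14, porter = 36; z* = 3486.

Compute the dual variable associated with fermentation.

Check each constraint at x*: fermentation 236/236 (tight); hops 106/124 (slack 18); bottling 230/230 (tight).
By complementary slackness, y = 0 for the non-binding constraint.
The binding rows give the dual system: 4·y_fermentation + 1·y_bottling = 33 and 5·y_fermentation + 6·y_bottling = 84.
This yields shadow prices y_fermentation = 6, y_bottling = 9.
Shadow price of fermentation = 6.

6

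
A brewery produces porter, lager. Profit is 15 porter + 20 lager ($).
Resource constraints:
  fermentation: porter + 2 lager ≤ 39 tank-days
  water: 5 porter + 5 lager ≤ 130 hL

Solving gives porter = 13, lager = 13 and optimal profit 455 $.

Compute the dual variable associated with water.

Both fermentation and water are binding at x*.
The binding rows give the dual system: 1·y_fermentation + 5·y_water = 15 and 2·y_fermentation + 5·y_water = 20.
This yields shadow prices y_fermentation = 5, y_water = 2.
Shadow price of water = 2.

2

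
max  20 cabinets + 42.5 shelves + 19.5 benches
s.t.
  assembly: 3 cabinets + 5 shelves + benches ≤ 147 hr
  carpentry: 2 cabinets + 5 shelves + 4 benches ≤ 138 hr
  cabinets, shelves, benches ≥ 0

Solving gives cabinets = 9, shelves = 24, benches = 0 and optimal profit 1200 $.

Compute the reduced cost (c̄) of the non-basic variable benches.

-5.5

At the optimum: assembly uses 147 of 147 (binding); carpentry uses 138 of 138 (binding).
The binding rows give the dual system: 3·y_assembly + 2·y_carpentry = 20 and 5·y_assembly + 5·y_carpentry = 42.5.
Solving: y_assembly = 3, y_carpentry = 5.5.
Reduced cost of benches: c₃ − yᵀa₃ = 19.5 − (3·1 + 5.5·4) = 19.5 − 25 = -5.5.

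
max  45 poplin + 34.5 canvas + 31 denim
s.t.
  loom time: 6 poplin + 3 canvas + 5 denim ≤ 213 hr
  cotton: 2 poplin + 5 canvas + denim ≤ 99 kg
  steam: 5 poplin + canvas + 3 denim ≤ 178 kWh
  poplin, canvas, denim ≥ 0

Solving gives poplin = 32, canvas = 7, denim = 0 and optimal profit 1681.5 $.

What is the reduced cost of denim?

-4.5

At the optimum: loom time uses 213 of 213 (binding); cotton uses 99 of 99 (binding); steam uses 167 of 178 (slack = 11).
By complementary slackness, y = 0 for the non-binding constraint.
The binding rows give the dual system: 6·y_loom time + 2·y_cotton = 45 and 3·y_loom time + 5·y_cotton = 34.5.
Solving: y_loom time = 6.5, y_cotton = 3.
Reduced cost of denim: c₃ − yᵀa₃ = 31 − (6.5·5 + 3·1) = 31 − 35.5 = -4.5.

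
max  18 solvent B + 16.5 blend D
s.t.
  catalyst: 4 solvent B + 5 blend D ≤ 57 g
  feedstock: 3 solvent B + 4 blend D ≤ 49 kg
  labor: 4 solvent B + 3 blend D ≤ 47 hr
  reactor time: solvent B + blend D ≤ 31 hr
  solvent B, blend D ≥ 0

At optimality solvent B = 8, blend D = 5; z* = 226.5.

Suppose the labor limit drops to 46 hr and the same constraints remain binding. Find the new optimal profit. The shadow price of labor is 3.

223.5

Δb = -1, so new z* = 226.5 + (3)·(-1) = 226.5 − 3 = 223.5.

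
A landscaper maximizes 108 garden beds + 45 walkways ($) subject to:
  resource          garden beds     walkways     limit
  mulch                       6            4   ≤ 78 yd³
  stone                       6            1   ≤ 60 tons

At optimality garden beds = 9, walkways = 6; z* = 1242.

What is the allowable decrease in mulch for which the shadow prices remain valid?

Binding constraints: mulch, stone. The basis is B = [[6,4],[6,1]] with det -18.
Per unit decrease in mulch, x* moves by d = (0.0556, -0.3333).
The basis stays optimal until walkways reaches 0; allowable decrease = 18 yd³.

18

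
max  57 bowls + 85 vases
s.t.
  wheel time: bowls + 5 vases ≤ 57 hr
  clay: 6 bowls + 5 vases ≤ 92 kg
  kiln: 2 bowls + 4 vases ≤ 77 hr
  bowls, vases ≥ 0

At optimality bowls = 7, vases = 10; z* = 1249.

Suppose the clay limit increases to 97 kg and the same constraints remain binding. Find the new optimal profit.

1289

At the optimum: wheel time uses 57 of 57 (binding); clay uses 92 of 92 (binding); kiln uses 54 of 77 (slack = 23).
By complementary slackness, y = 0 for the non-binding constraint.
From A_Bᵀ y = c: 1·y_wheel time + 6·y_clay = 57; 5·y_wheel time + 5·y_clay = 85.
→ y_wheel time = 9 and y_clay = 8.
Δz = y_clay·Δb = 8 × (5) = 40, so new z* = 1249 + 40 = 1289.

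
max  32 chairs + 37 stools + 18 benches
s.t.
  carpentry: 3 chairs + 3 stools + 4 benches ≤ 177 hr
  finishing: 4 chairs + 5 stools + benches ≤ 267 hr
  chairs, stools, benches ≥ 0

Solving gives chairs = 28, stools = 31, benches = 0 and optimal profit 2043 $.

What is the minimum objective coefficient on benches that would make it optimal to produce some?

21

At the optimum: carpentry uses 177 of 177 (binding); finishing uses 267 of 267 (binding).
Dual feasibility on the basic columns requires 3·y_carpentry + 4·y_finishing = 32, 3·y_carpentry + 5·y_finishing = 37.
Solving: y_carpentry = 4, y_finishing = 5.
benches enters the basis when its profit ≥ yᵀa₃ = 4·4 + 5·1 = 21.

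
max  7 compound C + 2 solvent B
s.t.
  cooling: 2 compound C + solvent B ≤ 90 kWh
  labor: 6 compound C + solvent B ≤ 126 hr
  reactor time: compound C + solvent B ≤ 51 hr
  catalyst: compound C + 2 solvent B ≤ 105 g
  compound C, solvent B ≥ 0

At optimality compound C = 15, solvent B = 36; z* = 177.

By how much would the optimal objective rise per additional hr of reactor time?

Binding: labor and reactor time. Non-binding: cooling (24 unused), catalyst (18 unused).
Slack constraints have shadow price 0 (complementary slackness).
The binding rows give the dual system: 6·y_labor + 1·y_reactor time = 7 and 1·y_labor + 1·y_reactor time = 2.
Solving: y_labor = 1, y_reactor time = 1.
Shadow price of reactor time = 1.

1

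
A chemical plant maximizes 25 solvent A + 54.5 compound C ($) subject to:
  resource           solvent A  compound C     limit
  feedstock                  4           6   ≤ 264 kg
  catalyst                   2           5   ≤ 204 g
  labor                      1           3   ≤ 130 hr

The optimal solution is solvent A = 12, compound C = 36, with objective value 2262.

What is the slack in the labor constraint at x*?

10

labor used = 1·12 + 3·36 = 120; slack = 130 − 120 = 10.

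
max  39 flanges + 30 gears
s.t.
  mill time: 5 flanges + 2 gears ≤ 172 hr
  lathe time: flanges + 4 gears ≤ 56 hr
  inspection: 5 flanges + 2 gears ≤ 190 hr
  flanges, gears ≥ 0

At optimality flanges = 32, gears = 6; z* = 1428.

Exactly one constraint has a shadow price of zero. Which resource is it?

mill time: 172/172 (binding)
lathe time: 56/56 (binding)
inspection: 172/190 (slack 18)
By complementary slackness, a constraint with positive slack has shadow price 0 → inspection.

inspection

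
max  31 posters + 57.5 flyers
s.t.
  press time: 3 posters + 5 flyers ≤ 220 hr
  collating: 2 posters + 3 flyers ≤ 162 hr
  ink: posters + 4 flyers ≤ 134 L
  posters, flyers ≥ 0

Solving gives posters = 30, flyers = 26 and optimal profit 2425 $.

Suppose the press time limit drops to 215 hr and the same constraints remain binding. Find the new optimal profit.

2377.5

At the optimum: press time uses 220 of 220 (binding); collating uses 138 of 162 (slack = 24); ink uses 134 of 134 (binding).
Since collating is not tight, its dual is 0.
Dual feasibility on the basic columns requires 3·y_press time + 1·y_ink = 31, 5·y_press time + 4·y_ink = 57.5.
This yields shadow prices y_press time = 9.5, y_ink = 2.5.
Δz = y_press time·Δb = 9.5 × (-5) = -47.5, so new z* = 2425 − 47.5 = 2377.5.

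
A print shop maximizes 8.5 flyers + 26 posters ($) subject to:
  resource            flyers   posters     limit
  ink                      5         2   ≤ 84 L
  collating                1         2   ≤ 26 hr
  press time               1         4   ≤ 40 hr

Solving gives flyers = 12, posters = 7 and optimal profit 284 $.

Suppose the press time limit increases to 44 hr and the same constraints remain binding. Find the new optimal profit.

Binding: collating and press time. Non-binding: ink (10 unused).
Since ink is not tight, its dual is 0.
Dual feasibility on the basic columns requires 1·y_collating + 1·y_press time = 8.5, 2·y_collating + 4·y_press time = 26.
This yields shadow prices y_collating = 4, y_press time = 4.5.
Δz = y_press time·Δb = 4.5 × (4) = 18, so new z* = 284 + 18 = 302.

302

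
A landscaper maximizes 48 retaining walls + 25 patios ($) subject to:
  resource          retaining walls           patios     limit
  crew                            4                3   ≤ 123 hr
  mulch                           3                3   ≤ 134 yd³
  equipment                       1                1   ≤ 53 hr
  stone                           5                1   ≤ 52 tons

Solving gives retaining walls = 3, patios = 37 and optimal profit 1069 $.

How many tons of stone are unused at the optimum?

stone used = 5·3 + 1·37 = 52; slack = 52 − 52 = 0.

0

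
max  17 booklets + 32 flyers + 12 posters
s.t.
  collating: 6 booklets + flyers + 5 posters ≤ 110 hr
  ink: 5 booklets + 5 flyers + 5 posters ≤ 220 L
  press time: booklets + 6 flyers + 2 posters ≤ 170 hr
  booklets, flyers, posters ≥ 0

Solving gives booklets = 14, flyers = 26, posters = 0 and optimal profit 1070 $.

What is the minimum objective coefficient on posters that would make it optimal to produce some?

20

Check each constraint at x*: collating 110/110 (tight); ink 200/220 (slack 20); press time 170/170 (tight).
Slack constraints have shadow price 0 (complementary slackness).
Dual feasibility on the basic columns requires 6·y_collating + 1·y_press time = 17, 1·y_collating + 6·y_press time = 32.
This yields shadow prices y_collating = 2, y_press time = 5.
posters enters the basis when its profit ≥ yᵀa₃ = 2·5 + 5·2 = 20.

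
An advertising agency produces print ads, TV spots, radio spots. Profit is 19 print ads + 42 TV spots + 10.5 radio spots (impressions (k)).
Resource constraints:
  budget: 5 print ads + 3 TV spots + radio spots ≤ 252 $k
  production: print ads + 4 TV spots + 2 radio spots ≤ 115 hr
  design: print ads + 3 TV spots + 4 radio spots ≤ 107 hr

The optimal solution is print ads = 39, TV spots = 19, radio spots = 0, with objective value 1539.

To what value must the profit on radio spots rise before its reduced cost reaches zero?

Check each constraint at x*: budget 252/252 (tight); production 115/115 (tight); design 96/107 (slack 11).
Since design is not tight, its dual is 0.
Dual feasibility on the basic columns requires 5·y_budget + 1·y_production = 19, 3·y_budget + 4·y_production = 42.
Solving: y_budget = 2, y_production = 9.
radio spots enters the basis when its profit ≥ yᵀa₃ = 2·1 + 9·2 = 20.

20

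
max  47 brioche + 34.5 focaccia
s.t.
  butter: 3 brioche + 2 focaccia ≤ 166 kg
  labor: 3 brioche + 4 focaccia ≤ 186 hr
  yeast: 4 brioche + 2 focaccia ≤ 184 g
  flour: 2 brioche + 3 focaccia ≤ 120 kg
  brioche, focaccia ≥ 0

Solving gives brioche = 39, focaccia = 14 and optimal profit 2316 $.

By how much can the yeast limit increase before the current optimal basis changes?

33.6

Binding constraints: yeast, flour. The basis is B = [[4,2],[2,3]] with det 8.
Per unit increase in yeast, x* moves by d = (0.375, -0.25).
The basis stays optimal until butter becomes binding; allowable increase = 33.6 g.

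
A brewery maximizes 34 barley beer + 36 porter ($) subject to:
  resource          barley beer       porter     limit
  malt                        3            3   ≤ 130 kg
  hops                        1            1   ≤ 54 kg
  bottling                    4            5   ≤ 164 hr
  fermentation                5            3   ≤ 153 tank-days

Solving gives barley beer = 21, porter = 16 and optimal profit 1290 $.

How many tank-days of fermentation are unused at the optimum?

fermentation used = 5·21 + 3·16 = 153; slack = 153 − 153 = 0.

0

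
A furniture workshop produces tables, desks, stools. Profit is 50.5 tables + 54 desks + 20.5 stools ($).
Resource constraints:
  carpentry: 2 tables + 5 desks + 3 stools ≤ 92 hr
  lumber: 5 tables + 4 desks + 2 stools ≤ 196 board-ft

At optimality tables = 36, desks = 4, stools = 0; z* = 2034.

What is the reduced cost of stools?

Check each constraint at x*: carpentry 92/92 (tight); lumber 196/196 (tight).
The binding rows give the dual system: 2·y_carpentry + 5·y_lumber = 50.5 and 5·y_carpentry + 4·y_lumber = 54.
Solving: y_carpentry = 4, y_lumber = 8.5.
Reduced cost of stools: c₃ − yᵀa₃ = 20.5 − (4·3 + 8.5·2) = 20.5 − 29 = -8.5.

-8.5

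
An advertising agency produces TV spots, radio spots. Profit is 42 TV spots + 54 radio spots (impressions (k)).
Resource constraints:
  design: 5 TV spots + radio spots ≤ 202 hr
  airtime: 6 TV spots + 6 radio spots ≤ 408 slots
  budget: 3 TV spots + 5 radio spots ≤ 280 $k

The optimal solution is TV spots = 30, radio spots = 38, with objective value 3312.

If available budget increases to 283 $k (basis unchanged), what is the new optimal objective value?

At the optimum: design uses 188 of 202 (slack = 14); airtime uses 408 of 408 (binding); budget uses 280 of 280 (binding).
Since design is not tight, its dual is 0.
The binding rows give the dual system: 6·y_airtime + 3·y_budget = 42 and 6·y_airtime + 5·y_budget = 54.
This yields shadow prices y_airtime = 4, y_budget = 6.
Δz = y_budget·Δb = 6 × (3) = 18, so new z* = 3312 + 18 = 3330.

3330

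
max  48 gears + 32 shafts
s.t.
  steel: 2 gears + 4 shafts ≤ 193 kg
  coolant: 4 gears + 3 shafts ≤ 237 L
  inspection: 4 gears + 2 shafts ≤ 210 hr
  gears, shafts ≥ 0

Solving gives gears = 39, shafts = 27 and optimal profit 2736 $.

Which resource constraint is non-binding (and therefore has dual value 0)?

steel

steel: 186/193 (slack 7)
coolant: 237/237 (binding)
inspection: 210/210 (binding)
By complementary slackness, a constraint with positive slack has shadow price 0 → steel.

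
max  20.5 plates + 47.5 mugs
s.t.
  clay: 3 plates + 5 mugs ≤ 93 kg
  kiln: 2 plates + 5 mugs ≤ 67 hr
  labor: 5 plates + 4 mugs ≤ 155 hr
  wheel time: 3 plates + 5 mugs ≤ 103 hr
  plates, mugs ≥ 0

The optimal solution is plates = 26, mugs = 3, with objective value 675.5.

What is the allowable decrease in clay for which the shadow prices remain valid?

Binding constraints: clay, kiln. The basis is B = [[3,5],[2,5]] with det 5.
Per unit decrease in clay, x* moves by d = (-1, 0.4).
The basis stays optimal until plates reaches 0; allowable decrease = 26 kg.

26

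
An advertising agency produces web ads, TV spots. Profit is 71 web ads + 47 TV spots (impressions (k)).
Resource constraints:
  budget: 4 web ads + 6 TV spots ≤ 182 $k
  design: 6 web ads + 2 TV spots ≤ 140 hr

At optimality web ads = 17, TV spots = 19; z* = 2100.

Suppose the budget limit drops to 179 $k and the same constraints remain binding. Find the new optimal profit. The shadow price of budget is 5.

Δb = -3, so new z* = 2100 + (5)·(-3) = 2100 − 15 = 2085.

2085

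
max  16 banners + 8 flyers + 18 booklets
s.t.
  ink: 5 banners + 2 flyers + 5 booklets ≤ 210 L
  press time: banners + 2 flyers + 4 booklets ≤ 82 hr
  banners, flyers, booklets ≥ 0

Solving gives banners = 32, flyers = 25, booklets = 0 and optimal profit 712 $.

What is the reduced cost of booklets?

-1

Both ink and press time are binding at x*.
The binding rows give the dual system: 5·y_ink + 1·y_press time = 16 and 2·y_ink + 2·y_press time = 8.
→ y_ink = 3 and y_press time = 1.
Reduced cost of booklets: c₃ − yᵀa₃ = 18 − (3·5 + 1·4) = 18 − 19 = -1.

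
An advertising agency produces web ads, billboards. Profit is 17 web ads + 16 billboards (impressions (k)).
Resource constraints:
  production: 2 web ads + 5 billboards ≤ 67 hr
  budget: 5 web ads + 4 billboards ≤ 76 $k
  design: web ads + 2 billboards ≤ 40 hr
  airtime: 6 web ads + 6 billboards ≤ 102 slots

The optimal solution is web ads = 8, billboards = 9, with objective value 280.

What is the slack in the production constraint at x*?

6

production used = 2·8 + 5·9 = 61; slack = 67 − 61 = 6.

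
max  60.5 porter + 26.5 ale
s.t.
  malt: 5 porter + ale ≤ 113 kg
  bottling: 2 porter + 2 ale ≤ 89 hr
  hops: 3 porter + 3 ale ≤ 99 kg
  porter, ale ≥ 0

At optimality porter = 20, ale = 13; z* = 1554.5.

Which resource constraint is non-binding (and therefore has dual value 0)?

malt: 113/113 (binding)
bottling: 66/89 (slack 23)
hops: 99/99 (binding)
By complementary slackness, a constraint with positive slack has shadow price 0 → bottling.

bottling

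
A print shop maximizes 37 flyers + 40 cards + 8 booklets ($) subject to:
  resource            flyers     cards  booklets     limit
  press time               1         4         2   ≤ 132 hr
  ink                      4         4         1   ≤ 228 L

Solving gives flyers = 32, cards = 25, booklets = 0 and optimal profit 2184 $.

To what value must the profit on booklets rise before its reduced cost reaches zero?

11

Check each constraint at x*: press time 132/132 (tight); ink 228/228 (tight).
Dual feasibility on the basic columns requires 1·y_press time + 4·y_ink = 37, 4·y_press time + 4·y_ink = 40.
→ y_press time = 1 and y_ink = 9.
booklets enters the basis when its profit ≥ yᵀa₃ = 1·2 + 9·1 = 11.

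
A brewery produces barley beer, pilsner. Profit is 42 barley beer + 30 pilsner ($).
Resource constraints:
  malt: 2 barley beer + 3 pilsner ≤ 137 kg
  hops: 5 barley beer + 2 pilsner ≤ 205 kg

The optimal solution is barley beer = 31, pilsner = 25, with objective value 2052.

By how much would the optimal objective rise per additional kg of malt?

6

At the optimum: malt uses 137 of 137 (binding); hops uses 205 of 205 (binding).
From A_Bᵀ y = c: 2·y_malt + 5·y_hops = 42; 3·y_malt + 2·y_hops = 30.
This yields shadow prices y_malt = 6, y_hops = 6.
Shadow price of malt = 6.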